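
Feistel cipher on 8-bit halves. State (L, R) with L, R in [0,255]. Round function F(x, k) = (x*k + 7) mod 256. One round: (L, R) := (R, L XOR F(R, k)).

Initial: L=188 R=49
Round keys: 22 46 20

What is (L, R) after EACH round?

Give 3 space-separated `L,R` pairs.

Round 1 (k=22): L=49 R=129
Round 2 (k=46): L=129 R=4
Round 3 (k=20): L=4 R=214

Answer: 49,129 129,4 4,214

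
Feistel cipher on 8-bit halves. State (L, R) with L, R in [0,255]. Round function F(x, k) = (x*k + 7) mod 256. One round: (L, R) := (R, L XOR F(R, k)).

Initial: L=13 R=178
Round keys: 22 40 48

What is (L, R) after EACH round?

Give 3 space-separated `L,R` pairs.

Round 1 (k=22): L=178 R=94
Round 2 (k=40): L=94 R=5
Round 3 (k=48): L=5 R=169

Answer: 178,94 94,5 5,169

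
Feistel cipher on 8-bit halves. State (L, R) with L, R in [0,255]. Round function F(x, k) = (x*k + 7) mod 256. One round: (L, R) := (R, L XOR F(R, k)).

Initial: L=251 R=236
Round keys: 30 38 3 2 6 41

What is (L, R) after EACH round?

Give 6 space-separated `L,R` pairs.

Answer: 236,84 84,147 147,148 148,188 188,251 251,134

Derivation:
Round 1 (k=30): L=236 R=84
Round 2 (k=38): L=84 R=147
Round 3 (k=3): L=147 R=148
Round 4 (k=2): L=148 R=188
Round 5 (k=6): L=188 R=251
Round 6 (k=41): L=251 R=134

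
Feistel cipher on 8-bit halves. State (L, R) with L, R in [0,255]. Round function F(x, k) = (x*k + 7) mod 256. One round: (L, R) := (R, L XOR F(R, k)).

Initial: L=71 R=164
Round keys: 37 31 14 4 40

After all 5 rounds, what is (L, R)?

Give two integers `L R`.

Answer: 180 66

Derivation:
Round 1 (k=37): L=164 R=252
Round 2 (k=31): L=252 R=47
Round 3 (k=14): L=47 R=101
Round 4 (k=4): L=101 R=180
Round 5 (k=40): L=180 R=66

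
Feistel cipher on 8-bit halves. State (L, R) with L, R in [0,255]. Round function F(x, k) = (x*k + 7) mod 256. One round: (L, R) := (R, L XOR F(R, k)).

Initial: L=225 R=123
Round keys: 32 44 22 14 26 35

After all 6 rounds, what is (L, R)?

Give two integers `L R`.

Answer: 56 126

Derivation:
Round 1 (k=32): L=123 R=134
Round 2 (k=44): L=134 R=116
Round 3 (k=22): L=116 R=121
Round 4 (k=14): L=121 R=209
Round 5 (k=26): L=209 R=56
Round 6 (k=35): L=56 R=126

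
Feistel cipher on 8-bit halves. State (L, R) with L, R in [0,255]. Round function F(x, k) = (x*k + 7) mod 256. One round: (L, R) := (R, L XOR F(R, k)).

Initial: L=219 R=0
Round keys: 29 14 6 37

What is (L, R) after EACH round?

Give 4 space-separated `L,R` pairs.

Round 1 (k=29): L=0 R=220
Round 2 (k=14): L=220 R=15
Round 3 (k=6): L=15 R=189
Round 4 (k=37): L=189 R=87

Answer: 0,220 220,15 15,189 189,87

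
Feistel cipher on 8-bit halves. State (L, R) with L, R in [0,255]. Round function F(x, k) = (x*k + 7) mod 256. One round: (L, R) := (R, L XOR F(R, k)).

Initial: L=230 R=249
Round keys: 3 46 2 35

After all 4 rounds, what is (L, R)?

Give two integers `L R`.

Round 1 (k=3): L=249 R=20
Round 2 (k=46): L=20 R=102
Round 3 (k=2): L=102 R=199
Round 4 (k=35): L=199 R=90

Answer: 199 90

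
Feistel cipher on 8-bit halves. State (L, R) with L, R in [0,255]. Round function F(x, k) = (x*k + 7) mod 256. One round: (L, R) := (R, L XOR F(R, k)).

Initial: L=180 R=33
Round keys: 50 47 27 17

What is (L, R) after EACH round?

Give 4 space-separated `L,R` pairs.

Answer: 33,205 205,139 139,125 125,223

Derivation:
Round 1 (k=50): L=33 R=205
Round 2 (k=47): L=205 R=139
Round 3 (k=27): L=139 R=125
Round 4 (k=17): L=125 R=223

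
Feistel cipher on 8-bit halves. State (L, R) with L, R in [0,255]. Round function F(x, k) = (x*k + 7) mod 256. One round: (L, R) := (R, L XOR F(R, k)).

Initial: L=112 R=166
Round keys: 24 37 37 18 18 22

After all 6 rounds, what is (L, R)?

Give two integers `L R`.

Round 1 (k=24): L=166 R=231
Round 2 (k=37): L=231 R=204
Round 3 (k=37): L=204 R=100
Round 4 (k=18): L=100 R=195
Round 5 (k=18): L=195 R=217
Round 6 (k=22): L=217 R=110

Answer: 217 110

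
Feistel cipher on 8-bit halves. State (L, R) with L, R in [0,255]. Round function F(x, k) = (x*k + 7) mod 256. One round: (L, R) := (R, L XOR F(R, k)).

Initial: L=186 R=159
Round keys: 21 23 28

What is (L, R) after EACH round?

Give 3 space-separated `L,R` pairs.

Answer: 159,168 168,128 128,175

Derivation:
Round 1 (k=21): L=159 R=168
Round 2 (k=23): L=168 R=128
Round 3 (k=28): L=128 R=175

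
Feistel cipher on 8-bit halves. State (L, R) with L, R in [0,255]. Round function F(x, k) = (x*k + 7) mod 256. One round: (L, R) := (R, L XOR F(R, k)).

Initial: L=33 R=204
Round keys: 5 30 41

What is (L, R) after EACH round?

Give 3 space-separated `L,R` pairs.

Round 1 (k=5): L=204 R=34
Round 2 (k=30): L=34 R=207
Round 3 (k=41): L=207 R=12

Answer: 204,34 34,207 207,12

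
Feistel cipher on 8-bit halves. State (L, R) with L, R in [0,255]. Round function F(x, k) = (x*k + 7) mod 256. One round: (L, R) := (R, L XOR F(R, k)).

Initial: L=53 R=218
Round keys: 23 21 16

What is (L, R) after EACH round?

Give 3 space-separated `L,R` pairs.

Answer: 218,168 168,21 21,255

Derivation:
Round 1 (k=23): L=218 R=168
Round 2 (k=21): L=168 R=21
Round 3 (k=16): L=21 R=255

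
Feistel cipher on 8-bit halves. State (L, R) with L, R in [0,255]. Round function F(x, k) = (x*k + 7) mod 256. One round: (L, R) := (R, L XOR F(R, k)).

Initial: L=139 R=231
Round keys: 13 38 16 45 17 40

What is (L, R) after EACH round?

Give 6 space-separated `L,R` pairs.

Round 1 (k=13): L=231 R=73
Round 2 (k=38): L=73 R=58
Round 3 (k=16): L=58 R=238
Round 4 (k=45): L=238 R=231
Round 5 (k=17): L=231 R=176
Round 6 (k=40): L=176 R=96

Answer: 231,73 73,58 58,238 238,231 231,176 176,96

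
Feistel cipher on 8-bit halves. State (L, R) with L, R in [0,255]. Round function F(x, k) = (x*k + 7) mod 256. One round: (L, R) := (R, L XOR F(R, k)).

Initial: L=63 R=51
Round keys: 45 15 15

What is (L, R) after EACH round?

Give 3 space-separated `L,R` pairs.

Round 1 (k=45): L=51 R=193
Round 2 (k=15): L=193 R=101
Round 3 (k=15): L=101 R=51

Answer: 51,193 193,101 101,51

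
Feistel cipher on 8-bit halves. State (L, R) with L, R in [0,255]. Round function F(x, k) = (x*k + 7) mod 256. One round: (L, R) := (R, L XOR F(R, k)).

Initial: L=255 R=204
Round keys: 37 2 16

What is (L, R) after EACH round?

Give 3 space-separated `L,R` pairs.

Round 1 (k=37): L=204 R=124
Round 2 (k=2): L=124 R=51
Round 3 (k=16): L=51 R=75

Answer: 204,124 124,51 51,75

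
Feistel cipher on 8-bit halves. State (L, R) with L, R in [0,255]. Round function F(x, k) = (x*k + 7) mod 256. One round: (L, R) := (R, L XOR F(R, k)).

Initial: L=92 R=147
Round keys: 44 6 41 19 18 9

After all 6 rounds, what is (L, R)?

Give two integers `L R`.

Round 1 (k=44): L=147 R=23
Round 2 (k=6): L=23 R=2
Round 3 (k=41): L=2 R=78
Round 4 (k=19): L=78 R=211
Round 5 (k=18): L=211 R=147
Round 6 (k=9): L=147 R=225

Answer: 147 225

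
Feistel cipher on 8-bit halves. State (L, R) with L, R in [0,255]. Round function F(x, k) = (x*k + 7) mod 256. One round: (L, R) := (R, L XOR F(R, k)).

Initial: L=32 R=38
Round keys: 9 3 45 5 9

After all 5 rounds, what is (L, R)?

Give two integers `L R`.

Round 1 (k=9): L=38 R=125
Round 2 (k=3): L=125 R=88
Round 3 (k=45): L=88 R=2
Round 4 (k=5): L=2 R=73
Round 5 (k=9): L=73 R=154

Answer: 73 154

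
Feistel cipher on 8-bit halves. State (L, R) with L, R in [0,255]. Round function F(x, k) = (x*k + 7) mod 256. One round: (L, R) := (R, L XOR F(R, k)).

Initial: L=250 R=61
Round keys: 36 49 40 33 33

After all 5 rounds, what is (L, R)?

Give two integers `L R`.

Answer: 208 121

Derivation:
Round 1 (k=36): L=61 R=97
Round 2 (k=49): L=97 R=165
Round 3 (k=40): L=165 R=174
Round 4 (k=33): L=174 R=208
Round 5 (k=33): L=208 R=121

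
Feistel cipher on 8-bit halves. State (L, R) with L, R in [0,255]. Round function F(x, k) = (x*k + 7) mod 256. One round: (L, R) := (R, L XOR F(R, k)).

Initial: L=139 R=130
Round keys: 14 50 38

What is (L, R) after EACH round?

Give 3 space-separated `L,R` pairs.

Round 1 (k=14): L=130 R=168
Round 2 (k=50): L=168 R=85
Round 3 (k=38): L=85 R=13

Answer: 130,168 168,85 85,13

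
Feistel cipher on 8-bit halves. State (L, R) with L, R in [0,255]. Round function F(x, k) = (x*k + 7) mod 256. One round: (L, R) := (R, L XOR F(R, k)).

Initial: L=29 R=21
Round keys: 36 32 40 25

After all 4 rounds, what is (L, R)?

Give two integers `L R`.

Answer: 49 2

Derivation:
Round 1 (k=36): L=21 R=230
Round 2 (k=32): L=230 R=210
Round 3 (k=40): L=210 R=49
Round 4 (k=25): L=49 R=2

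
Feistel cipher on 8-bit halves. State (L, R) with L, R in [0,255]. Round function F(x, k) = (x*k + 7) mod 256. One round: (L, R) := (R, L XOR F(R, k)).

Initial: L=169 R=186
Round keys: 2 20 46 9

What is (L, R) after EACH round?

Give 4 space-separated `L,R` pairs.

Round 1 (k=2): L=186 R=210
Round 2 (k=20): L=210 R=213
Round 3 (k=46): L=213 R=159
Round 4 (k=9): L=159 R=75

Answer: 186,210 210,213 213,159 159,75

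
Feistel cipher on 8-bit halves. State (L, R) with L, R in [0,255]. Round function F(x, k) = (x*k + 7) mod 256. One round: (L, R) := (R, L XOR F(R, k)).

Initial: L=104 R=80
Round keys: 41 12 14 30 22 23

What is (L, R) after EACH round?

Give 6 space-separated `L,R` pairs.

Answer: 80,191 191,171 171,222 222,160 160,25 25,230

Derivation:
Round 1 (k=41): L=80 R=191
Round 2 (k=12): L=191 R=171
Round 3 (k=14): L=171 R=222
Round 4 (k=30): L=222 R=160
Round 5 (k=22): L=160 R=25
Round 6 (k=23): L=25 R=230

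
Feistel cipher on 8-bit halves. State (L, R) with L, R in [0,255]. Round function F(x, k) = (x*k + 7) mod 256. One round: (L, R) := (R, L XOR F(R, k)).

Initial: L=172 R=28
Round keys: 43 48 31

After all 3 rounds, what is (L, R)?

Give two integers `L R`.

Answer: 75 11

Derivation:
Round 1 (k=43): L=28 R=23
Round 2 (k=48): L=23 R=75
Round 3 (k=31): L=75 R=11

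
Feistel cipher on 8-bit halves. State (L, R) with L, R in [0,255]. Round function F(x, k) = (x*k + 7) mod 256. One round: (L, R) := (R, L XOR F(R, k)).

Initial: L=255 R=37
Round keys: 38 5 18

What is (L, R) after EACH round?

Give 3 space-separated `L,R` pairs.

Answer: 37,122 122,76 76,37

Derivation:
Round 1 (k=38): L=37 R=122
Round 2 (k=5): L=122 R=76
Round 3 (k=18): L=76 R=37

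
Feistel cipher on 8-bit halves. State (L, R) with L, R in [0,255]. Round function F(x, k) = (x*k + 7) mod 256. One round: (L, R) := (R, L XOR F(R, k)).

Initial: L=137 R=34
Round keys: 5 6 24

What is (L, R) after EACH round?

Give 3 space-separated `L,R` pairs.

Answer: 34,56 56,117 117,199

Derivation:
Round 1 (k=5): L=34 R=56
Round 2 (k=6): L=56 R=117
Round 3 (k=24): L=117 R=199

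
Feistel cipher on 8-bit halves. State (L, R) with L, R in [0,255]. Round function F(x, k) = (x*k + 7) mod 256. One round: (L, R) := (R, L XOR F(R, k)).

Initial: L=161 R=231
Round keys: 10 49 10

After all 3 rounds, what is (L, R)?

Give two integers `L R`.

Answer: 20 99

Derivation:
Round 1 (k=10): L=231 R=172
Round 2 (k=49): L=172 R=20
Round 3 (k=10): L=20 R=99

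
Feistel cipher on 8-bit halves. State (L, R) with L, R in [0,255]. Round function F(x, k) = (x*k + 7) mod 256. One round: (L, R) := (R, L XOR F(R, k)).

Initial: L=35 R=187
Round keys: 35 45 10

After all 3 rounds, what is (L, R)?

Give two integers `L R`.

Round 1 (k=35): L=187 R=187
Round 2 (k=45): L=187 R=93
Round 3 (k=10): L=93 R=18

Answer: 93 18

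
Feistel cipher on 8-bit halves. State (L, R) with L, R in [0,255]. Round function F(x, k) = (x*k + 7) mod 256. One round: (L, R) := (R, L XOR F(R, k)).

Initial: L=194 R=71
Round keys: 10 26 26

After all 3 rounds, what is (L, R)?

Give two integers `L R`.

Answer: 202 132

Derivation:
Round 1 (k=10): L=71 R=15
Round 2 (k=26): L=15 R=202
Round 3 (k=26): L=202 R=132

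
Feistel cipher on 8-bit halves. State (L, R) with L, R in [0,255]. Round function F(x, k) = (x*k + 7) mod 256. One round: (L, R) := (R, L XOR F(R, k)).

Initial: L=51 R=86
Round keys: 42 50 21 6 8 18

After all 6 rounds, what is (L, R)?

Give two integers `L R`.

Round 1 (k=42): L=86 R=16
Round 2 (k=50): L=16 R=113
Round 3 (k=21): L=113 R=92
Round 4 (k=6): L=92 R=94
Round 5 (k=8): L=94 R=171
Round 6 (k=18): L=171 R=83

Answer: 171 83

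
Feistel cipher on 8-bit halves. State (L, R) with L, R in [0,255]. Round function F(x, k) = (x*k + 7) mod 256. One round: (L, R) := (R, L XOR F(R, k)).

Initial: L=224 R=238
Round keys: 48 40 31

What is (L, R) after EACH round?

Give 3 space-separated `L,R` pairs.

Round 1 (k=48): L=238 R=71
Round 2 (k=40): L=71 R=241
Round 3 (k=31): L=241 R=113

Answer: 238,71 71,241 241,113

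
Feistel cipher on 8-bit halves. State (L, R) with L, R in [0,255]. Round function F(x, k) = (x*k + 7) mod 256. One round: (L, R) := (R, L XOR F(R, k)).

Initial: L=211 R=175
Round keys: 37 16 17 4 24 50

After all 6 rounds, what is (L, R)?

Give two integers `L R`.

Answer: 17 30

Derivation:
Round 1 (k=37): L=175 R=129
Round 2 (k=16): L=129 R=184
Round 3 (k=17): L=184 R=190
Round 4 (k=4): L=190 R=71
Round 5 (k=24): L=71 R=17
Round 6 (k=50): L=17 R=30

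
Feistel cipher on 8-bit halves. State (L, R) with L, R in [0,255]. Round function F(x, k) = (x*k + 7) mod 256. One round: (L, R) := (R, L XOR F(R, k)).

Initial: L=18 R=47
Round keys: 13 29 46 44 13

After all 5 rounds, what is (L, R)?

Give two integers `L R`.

Answer: 235 41

Derivation:
Round 1 (k=13): L=47 R=120
Round 2 (k=29): L=120 R=176
Round 3 (k=46): L=176 R=223
Round 4 (k=44): L=223 R=235
Round 5 (k=13): L=235 R=41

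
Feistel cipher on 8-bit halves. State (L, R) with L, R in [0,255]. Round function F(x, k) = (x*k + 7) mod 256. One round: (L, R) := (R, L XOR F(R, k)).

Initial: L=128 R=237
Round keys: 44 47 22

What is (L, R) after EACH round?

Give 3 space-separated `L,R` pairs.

Round 1 (k=44): L=237 R=67
Round 2 (k=47): L=67 R=185
Round 3 (k=22): L=185 R=174

Answer: 237,67 67,185 185,174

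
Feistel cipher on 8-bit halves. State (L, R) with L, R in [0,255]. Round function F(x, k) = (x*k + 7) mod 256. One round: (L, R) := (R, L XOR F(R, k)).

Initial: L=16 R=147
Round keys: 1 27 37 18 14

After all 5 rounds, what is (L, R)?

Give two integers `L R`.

Answer: 211 254

Derivation:
Round 1 (k=1): L=147 R=138
Round 2 (k=27): L=138 R=6
Round 3 (k=37): L=6 R=111
Round 4 (k=18): L=111 R=211
Round 5 (k=14): L=211 R=254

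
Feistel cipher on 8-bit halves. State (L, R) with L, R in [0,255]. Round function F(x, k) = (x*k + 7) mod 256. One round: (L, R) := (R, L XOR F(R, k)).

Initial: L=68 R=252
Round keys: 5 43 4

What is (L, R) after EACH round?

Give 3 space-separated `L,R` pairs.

Round 1 (k=5): L=252 R=183
Round 2 (k=43): L=183 R=56
Round 3 (k=4): L=56 R=80

Answer: 252,183 183,56 56,80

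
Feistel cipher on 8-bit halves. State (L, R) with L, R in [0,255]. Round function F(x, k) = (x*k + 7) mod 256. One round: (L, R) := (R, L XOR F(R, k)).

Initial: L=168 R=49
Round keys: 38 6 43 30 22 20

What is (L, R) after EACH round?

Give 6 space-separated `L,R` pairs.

Round 1 (k=38): L=49 R=229
Round 2 (k=6): L=229 R=84
Round 3 (k=43): L=84 R=198
Round 4 (k=30): L=198 R=111
Round 5 (k=22): L=111 R=87
Round 6 (k=20): L=87 R=188

Answer: 49,229 229,84 84,198 198,111 111,87 87,188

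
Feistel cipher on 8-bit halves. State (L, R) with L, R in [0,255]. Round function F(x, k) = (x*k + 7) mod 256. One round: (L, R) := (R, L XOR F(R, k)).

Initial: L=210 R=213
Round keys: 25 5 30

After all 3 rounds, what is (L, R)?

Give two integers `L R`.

Answer: 240 33

Derivation:
Round 1 (k=25): L=213 R=6
Round 2 (k=5): L=6 R=240
Round 3 (k=30): L=240 R=33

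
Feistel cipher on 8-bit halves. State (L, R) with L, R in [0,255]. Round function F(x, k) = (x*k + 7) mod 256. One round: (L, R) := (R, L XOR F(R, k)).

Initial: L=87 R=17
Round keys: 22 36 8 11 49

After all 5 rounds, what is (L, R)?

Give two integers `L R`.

Answer: 120 34

Derivation:
Round 1 (k=22): L=17 R=42
Round 2 (k=36): L=42 R=254
Round 3 (k=8): L=254 R=221
Round 4 (k=11): L=221 R=120
Round 5 (k=49): L=120 R=34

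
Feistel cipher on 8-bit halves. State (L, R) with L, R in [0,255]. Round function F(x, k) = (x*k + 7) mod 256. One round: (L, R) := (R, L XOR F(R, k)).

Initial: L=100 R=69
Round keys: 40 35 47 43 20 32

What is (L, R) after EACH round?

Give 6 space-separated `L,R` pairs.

Round 1 (k=40): L=69 R=171
Round 2 (k=35): L=171 R=45
Round 3 (k=47): L=45 R=225
Round 4 (k=43): L=225 R=255
Round 5 (k=20): L=255 R=18
Round 6 (k=32): L=18 R=184

Answer: 69,171 171,45 45,225 225,255 255,18 18,184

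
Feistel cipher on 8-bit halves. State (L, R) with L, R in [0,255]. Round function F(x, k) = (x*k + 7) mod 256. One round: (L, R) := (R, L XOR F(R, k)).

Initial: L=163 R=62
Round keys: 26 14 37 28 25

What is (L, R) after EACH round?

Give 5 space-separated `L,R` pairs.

Answer: 62,240 240,25 25,84 84,46 46,209

Derivation:
Round 1 (k=26): L=62 R=240
Round 2 (k=14): L=240 R=25
Round 3 (k=37): L=25 R=84
Round 4 (k=28): L=84 R=46
Round 5 (k=25): L=46 R=209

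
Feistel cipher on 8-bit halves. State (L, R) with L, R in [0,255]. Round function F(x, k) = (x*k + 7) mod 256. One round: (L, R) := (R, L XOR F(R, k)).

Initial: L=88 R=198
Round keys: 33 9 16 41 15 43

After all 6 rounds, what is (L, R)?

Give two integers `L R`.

Answer: 222 218

Derivation:
Round 1 (k=33): L=198 R=213
Round 2 (k=9): L=213 R=66
Round 3 (k=16): L=66 R=242
Round 4 (k=41): L=242 R=139
Round 5 (k=15): L=139 R=222
Round 6 (k=43): L=222 R=218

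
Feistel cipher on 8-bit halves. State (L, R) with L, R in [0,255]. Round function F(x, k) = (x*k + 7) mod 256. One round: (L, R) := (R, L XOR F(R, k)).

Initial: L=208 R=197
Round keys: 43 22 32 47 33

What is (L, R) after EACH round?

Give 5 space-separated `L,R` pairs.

Answer: 197,206 206,126 126,9 9,208 208,222

Derivation:
Round 1 (k=43): L=197 R=206
Round 2 (k=22): L=206 R=126
Round 3 (k=32): L=126 R=9
Round 4 (k=47): L=9 R=208
Round 5 (k=33): L=208 R=222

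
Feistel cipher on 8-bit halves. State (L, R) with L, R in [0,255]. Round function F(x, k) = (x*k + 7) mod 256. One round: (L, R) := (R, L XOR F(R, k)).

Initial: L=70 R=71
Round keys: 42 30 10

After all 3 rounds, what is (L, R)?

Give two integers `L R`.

Answer: 214 136

Derivation:
Round 1 (k=42): L=71 R=235
Round 2 (k=30): L=235 R=214
Round 3 (k=10): L=214 R=136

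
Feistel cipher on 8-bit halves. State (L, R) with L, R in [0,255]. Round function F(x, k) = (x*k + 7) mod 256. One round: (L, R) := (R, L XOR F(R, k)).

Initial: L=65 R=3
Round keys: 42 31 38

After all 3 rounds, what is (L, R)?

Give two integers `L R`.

Answer: 192 67

Derivation:
Round 1 (k=42): L=3 R=196
Round 2 (k=31): L=196 R=192
Round 3 (k=38): L=192 R=67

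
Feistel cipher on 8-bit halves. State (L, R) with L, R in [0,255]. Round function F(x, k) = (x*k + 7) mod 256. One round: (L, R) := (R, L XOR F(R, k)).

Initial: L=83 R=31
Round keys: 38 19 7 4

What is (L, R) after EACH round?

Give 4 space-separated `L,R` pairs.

Round 1 (k=38): L=31 R=242
Round 2 (k=19): L=242 R=226
Round 3 (k=7): L=226 R=199
Round 4 (k=4): L=199 R=193

Answer: 31,242 242,226 226,199 199,193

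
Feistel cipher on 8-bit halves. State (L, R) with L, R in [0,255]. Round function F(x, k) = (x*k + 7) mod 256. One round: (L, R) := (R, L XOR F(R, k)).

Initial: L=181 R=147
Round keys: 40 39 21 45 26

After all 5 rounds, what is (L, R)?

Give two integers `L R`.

Round 1 (k=40): L=147 R=74
Round 2 (k=39): L=74 R=222
Round 3 (k=21): L=222 R=119
Round 4 (k=45): L=119 R=44
Round 5 (k=26): L=44 R=8

Answer: 44 8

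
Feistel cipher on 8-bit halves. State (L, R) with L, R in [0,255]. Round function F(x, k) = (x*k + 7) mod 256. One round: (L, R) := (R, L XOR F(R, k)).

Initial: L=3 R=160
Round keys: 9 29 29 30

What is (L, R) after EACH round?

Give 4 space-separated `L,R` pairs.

Answer: 160,164 164,59 59,18 18,24

Derivation:
Round 1 (k=9): L=160 R=164
Round 2 (k=29): L=164 R=59
Round 3 (k=29): L=59 R=18
Round 4 (k=30): L=18 R=24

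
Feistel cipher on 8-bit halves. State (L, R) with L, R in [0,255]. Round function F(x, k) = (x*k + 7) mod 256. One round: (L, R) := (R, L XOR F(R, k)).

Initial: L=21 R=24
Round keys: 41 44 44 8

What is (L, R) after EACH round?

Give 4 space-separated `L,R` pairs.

Round 1 (k=41): L=24 R=202
Round 2 (k=44): L=202 R=167
Round 3 (k=44): L=167 R=113
Round 4 (k=8): L=113 R=40

Answer: 24,202 202,167 167,113 113,40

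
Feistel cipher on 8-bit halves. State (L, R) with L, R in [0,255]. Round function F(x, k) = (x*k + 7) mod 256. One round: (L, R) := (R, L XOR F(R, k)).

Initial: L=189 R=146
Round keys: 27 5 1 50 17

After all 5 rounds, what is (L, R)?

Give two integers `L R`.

Round 1 (k=27): L=146 R=208
Round 2 (k=5): L=208 R=133
Round 3 (k=1): L=133 R=92
Round 4 (k=50): L=92 R=122
Round 5 (k=17): L=122 R=125

Answer: 122 125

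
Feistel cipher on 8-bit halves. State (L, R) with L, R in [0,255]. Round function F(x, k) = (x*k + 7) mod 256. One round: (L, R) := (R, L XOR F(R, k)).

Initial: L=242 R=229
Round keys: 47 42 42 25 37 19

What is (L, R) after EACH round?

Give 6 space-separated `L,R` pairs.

Answer: 229,224 224,34 34,123 123,40 40,180 180,75

Derivation:
Round 1 (k=47): L=229 R=224
Round 2 (k=42): L=224 R=34
Round 3 (k=42): L=34 R=123
Round 4 (k=25): L=123 R=40
Round 5 (k=37): L=40 R=180
Round 6 (k=19): L=180 R=75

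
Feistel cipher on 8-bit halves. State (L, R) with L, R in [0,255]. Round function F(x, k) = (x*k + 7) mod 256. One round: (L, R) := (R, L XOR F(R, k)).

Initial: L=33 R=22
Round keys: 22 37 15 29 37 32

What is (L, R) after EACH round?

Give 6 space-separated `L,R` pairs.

Answer: 22,202 202,47 47,2 2,110 110,239 239,137

Derivation:
Round 1 (k=22): L=22 R=202
Round 2 (k=37): L=202 R=47
Round 3 (k=15): L=47 R=2
Round 4 (k=29): L=2 R=110
Round 5 (k=37): L=110 R=239
Round 6 (k=32): L=239 R=137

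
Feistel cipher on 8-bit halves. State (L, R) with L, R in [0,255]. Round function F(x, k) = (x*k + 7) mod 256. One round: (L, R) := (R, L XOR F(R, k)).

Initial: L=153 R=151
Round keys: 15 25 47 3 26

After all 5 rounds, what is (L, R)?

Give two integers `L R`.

Round 1 (k=15): L=151 R=121
Round 2 (k=25): L=121 R=79
Round 3 (k=47): L=79 R=241
Round 4 (k=3): L=241 R=149
Round 5 (k=26): L=149 R=216

Answer: 149 216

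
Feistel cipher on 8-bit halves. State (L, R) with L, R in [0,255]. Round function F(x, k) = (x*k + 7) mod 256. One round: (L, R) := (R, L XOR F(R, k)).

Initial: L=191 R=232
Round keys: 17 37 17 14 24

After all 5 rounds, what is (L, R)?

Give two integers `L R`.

Round 1 (k=17): L=232 R=208
Round 2 (k=37): L=208 R=255
Round 3 (k=17): L=255 R=38
Round 4 (k=14): L=38 R=228
Round 5 (k=24): L=228 R=65

Answer: 228 65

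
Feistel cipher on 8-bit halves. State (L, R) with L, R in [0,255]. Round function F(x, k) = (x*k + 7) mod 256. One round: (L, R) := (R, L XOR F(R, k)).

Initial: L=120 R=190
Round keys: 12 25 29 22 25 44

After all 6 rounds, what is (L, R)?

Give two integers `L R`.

Answer: 54 128

Derivation:
Round 1 (k=12): L=190 R=151
Round 2 (k=25): L=151 R=120
Round 3 (k=29): L=120 R=8
Round 4 (k=22): L=8 R=207
Round 5 (k=25): L=207 R=54
Round 6 (k=44): L=54 R=128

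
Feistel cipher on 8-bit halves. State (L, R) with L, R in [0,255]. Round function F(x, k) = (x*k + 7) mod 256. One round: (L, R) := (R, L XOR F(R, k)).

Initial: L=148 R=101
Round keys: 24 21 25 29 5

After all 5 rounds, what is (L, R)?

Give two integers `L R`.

Round 1 (k=24): L=101 R=235
Round 2 (k=21): L=235 R=43
Round 3 (k=25): L=43 R=209
Round 4 (k=29): L=209 R=159
Round 5 (k=5): L=159 R=243

Answer: 159 243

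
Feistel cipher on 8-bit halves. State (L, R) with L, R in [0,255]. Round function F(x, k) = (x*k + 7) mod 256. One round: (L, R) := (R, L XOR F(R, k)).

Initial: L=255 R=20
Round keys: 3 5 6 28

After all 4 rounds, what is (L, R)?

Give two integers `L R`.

Round 1 (k=3): L=20 R=188
Round 2 (k=5): L=188 R=167
Round 3 (k=6): L=167 R=77
Round 4 (k=28): L=77 R=212

Answer: 77 212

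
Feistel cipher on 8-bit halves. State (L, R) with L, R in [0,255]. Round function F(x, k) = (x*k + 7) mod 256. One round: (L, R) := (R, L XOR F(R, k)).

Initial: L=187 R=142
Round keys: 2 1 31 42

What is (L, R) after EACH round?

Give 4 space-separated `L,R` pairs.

Round 1 (k=2): L=142 R=152
Round 2 (k=1): L=152 R=17
Round 3 (k=31): L=17 R=142
Round 4 (k=42): L=142 R=66

Answer: 142,152 152,17 17,142 142,66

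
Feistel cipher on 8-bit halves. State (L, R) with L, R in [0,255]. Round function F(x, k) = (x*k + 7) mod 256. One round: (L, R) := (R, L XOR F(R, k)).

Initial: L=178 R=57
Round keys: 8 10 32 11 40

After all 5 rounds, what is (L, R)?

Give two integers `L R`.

Answer: 149 53

Derivation:
Round 1 (k=8): L=57 R=125
Round 2 (k=10): L=125 R=208
Round 3 (k=32): L=208 R=122
Round 4 (k=11): L=122 R=149
Round 5 (k=40): L=149 R=53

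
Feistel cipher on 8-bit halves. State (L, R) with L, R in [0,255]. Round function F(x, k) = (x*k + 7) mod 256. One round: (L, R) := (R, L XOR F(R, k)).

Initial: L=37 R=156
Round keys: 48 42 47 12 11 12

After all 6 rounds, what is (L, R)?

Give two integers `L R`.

Round 1 (k=48): L=156 R=98
Round 2 (k=42): L=98 R=135
Round 3 (k=47): L=135 R=178
Round 4 (k=12): L=178 R=216
Round 5 (k=11): L=216 R=253
Round 6 (k=12): L=253 R=59

Answer: 253 59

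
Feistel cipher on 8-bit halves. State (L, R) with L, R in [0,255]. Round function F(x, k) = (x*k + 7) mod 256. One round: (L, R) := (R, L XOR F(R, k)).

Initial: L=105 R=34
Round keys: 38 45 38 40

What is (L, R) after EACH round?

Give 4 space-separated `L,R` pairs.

Answer: 34,122 122,91 91,243 243,164

Derivation:
Round 1 (k=38): L=34 R=122
Round 2 (k=45): L=122 R=91
Round 3 (k=38): L=91 R=243
Round 4 (k=40): L=243 R=164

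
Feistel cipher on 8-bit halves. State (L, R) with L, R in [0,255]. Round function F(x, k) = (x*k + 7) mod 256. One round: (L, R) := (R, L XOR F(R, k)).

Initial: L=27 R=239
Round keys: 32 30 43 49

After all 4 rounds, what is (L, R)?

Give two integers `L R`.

Round 1 (k=32): L=239 R=252
Round 2 (k=30): L=252 R=96
Round 3 (k=43): L=96 R=219
Round 4 (k=49): L=219 R=146

Answer: 219 146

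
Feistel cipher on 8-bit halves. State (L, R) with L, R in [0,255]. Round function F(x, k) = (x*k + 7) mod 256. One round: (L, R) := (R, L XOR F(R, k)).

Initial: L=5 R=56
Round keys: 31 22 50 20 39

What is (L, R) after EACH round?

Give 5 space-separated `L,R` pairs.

Answer: 56,202 202,91 91,7 7,200 200,120

Derivation:
Round 1 (k=31): L=56 R=202
Round 2 (k=22): L=202 R=91
Round 3 (k=50): L=91 R=7
Round 4 (k=20): L=7 R=200
Round 5 (k=39): L=200 R=120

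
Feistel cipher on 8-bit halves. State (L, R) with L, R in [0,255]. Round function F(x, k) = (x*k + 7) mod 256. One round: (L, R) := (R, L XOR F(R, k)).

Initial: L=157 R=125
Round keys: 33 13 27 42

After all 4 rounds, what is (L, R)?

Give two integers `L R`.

Round 1 (k=33): L=125 R=185
Round 2 (k=13): L=185 R=17
Round 3 (k=27): L=17 R=107
Round 4 (k=42): L=107 R=132

Answer: 107 132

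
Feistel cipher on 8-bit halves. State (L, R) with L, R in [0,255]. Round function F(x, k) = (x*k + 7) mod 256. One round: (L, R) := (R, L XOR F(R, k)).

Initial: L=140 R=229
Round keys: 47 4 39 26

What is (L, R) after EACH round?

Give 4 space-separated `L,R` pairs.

Round 1 (k=47): L=229 R=158
Round 2 (k=4): L=158 R=154
Round 3 (k=39): L=154 R=227
Round 4 (k=26): L=227 R=143

Answer: 229,158 158,154 154,227 227,143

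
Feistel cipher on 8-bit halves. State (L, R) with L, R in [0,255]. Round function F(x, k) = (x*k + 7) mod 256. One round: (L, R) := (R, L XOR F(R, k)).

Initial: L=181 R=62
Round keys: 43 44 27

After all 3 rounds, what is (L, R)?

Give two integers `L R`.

Round 1 (k=43): L=62 R=196
Round 2 (k=44): L=196 R=137
Round 3 (k=27): L=137 R=190

Answer: 137 190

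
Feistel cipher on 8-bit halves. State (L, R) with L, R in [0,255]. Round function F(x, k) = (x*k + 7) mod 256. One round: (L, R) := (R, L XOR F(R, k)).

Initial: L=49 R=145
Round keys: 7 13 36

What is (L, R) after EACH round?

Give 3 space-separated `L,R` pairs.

Answer: 145,207 207,27 27,28

Derivation:
Round 1 (k=7): L=145 R=207
Round 2 (k=13): L=207 R=27
Round 3 (k=36): L=27 R=28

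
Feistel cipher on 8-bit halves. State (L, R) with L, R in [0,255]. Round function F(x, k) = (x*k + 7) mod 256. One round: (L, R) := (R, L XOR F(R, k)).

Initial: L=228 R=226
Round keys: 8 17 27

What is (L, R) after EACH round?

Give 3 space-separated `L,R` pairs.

Answer: 226,243 243,200 200,236

Derivation:
Round 1 (k=8): L=226 R=243
Round 2 (k=17): L=243 R=200
Round 3 (k=27): L=200 R=236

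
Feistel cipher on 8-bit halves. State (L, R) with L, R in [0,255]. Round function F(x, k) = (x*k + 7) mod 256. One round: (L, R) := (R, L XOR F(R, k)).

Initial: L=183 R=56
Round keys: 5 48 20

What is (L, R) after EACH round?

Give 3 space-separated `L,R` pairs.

Round 1 (k=5): L=56 R=168
Round 2 (k=48): L=168 R=191
Round 3 (k=20): L=191 R=91

Answer: 56,168 168,191 191,91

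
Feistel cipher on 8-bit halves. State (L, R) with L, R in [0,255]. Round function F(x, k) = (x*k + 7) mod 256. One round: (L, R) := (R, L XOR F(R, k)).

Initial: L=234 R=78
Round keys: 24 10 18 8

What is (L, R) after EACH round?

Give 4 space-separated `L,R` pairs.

Answer: 78,189 189,39 39,120 120,224

Derivation:
Round 1 (k=24): L=78 R=189
Round 2 (k=10): L=189 R=39
Round 3 (k=18): L=39 R=120
Round 4 (k=8): L=120 R=224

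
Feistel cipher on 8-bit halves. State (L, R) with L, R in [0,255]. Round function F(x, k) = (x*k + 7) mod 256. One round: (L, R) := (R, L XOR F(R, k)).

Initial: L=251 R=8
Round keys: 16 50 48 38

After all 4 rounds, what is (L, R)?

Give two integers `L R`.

Answer: 43 94

Derivation:
Round 1 (k=16): L=8 R=124
Round 2 (k=50): L=124 R=55
Round 3 (k=48): L=55 R=43
Round 4 (k=38): L=43 R=94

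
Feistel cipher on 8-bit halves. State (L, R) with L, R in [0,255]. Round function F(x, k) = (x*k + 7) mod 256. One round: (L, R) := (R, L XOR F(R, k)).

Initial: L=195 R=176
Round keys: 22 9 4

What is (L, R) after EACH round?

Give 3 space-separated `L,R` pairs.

Round 1 (k=22): L=176 R=228
Round 2 (k=9): L=228 R=187
Round 3 (k=4): L=187 R=23

Answer: 176,228 228,187 187,23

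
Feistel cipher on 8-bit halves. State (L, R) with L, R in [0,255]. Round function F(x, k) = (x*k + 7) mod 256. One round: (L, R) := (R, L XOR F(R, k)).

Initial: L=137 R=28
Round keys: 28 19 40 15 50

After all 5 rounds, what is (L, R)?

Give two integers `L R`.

Round 1 (k=28): L=28 R=158
Round 2 (k=19): L=158 R=221
Round 3 (k=40): L=221 R=17
Round 4 (k=15): L=17 R=219
Round 5 (k=50): L=219 R=220

Answer: 219 220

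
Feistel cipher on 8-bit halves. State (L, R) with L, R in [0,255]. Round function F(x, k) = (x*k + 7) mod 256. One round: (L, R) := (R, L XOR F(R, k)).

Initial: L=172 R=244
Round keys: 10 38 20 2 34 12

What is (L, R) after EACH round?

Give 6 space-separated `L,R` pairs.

Answer: 244,35 35,205 205,40 40,154 154,83 83,113

Derivation:
Round 1 (k=10): L=244 R=35
Round 2 (k=38): L=35 R=205
Round 3 (k=20): L=205 R=40
Round 4 (k=2): L=40 R=154
Round 5 (k=34): L=154 R=83
Round 6 (k=12): L=83 R=113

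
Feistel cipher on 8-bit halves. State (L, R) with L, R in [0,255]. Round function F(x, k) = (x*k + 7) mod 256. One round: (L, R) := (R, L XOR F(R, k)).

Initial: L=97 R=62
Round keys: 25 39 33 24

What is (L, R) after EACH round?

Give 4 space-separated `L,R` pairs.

Answer: 62,116 116,141 141,64 64,138

Derivation:
Round 1 (k=25): L=62 R=116
Round 2 (k=39): L=116 R=141
Round 3 (k=33): L=141 R=64
Round 4 (k=24): L=64 R=138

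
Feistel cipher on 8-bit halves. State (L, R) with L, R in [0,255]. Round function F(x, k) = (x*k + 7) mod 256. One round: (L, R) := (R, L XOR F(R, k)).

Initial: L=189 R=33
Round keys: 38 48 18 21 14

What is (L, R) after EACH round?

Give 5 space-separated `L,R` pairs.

Round 1 (k=38): L=33 R=80
Round 2 (k=48): L=80 R=38
Round 3 (k=18): L=38 R=227
Round 4 (k=21): L=227 R=128
Round 5 (k=14): L=128 R=228

Answer: 33,80 80,38 38,227 227,128 128,228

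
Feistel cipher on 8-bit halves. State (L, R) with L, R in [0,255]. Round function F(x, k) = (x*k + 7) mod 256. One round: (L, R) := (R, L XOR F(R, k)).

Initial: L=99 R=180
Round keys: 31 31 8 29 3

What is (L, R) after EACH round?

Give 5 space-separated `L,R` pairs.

Round 1 (k=31): L=180 R=176
Round 2 (k=31): L=176 R=227
Round 3 (k=8): L=227 R=175
Round 4 (k=29): L=175 R=57
Round 5 (k=3): L=57 R=29

Answer: 180,176 176,227 227,175 175,57 57,29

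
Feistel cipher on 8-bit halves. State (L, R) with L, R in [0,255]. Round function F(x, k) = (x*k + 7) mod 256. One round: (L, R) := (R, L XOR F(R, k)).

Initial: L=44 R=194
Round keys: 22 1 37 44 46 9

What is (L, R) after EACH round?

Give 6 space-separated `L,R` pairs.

Answer: 194,159 159,100 100,228 228,83 83,21 21,151

Derivation:
Round 1 (k=22): L=194 R=159
Round 2 (k=1): L=159 R=100
Round 3 (k=37): L=100 R=228
Round 4 (k=44): L=228 R=83
Round 5 (k=46): L=83 R=21
Round 6 (k=9): L=21 R=151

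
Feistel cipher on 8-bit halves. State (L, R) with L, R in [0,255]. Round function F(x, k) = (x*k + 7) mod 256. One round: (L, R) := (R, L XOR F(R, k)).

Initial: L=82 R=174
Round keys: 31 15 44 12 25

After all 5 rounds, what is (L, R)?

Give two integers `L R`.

Round 1 (k=31): L=174 R=75
Round 2 (k=15): L=75 R=194
Round 3 (k=44): L=194 R=20
Round 4 (k=12): L=20 R=53
Round 5 (k=25): L=53 R=32

Answer: 53 32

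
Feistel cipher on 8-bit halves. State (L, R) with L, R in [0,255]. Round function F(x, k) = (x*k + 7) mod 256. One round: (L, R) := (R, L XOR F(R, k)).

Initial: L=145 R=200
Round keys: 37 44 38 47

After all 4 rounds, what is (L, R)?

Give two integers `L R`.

Round 1 (k=37): L=200 R=126
Round 2 (k=44): L=126 R=103
Round 3 (k=38): L=103 R=47
Round 4 (k=47): L=47 R=207

Answer: 47 207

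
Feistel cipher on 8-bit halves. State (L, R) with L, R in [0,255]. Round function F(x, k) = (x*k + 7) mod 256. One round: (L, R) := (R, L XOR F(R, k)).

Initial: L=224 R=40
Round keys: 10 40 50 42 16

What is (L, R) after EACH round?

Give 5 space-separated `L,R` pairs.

Round 1 (k=10): L=40 R=119
Round 2 (k=40): L=119 R=183
Round 3 (k=50): L=183 R=178
Round 4 (k=42): L=178 R=140
Round 5 (k=16): L=140 R=117

Answer: 40,119 119,183 183,178 178,140 140,117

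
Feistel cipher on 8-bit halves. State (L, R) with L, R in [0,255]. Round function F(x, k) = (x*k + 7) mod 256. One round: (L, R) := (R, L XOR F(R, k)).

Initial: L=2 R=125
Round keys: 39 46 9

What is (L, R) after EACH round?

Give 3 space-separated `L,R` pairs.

Answer: 125,16 16,154 154,97

Derivation:
Round 1 (k=39): L=125 R=16
Round 2 (k=46): L=16 R=154
Round 3 (k=9): L=154 R=97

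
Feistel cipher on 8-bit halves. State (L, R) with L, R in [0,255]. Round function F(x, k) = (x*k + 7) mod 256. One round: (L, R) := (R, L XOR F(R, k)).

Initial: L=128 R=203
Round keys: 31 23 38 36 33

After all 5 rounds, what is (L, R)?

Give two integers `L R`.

Round 1 (k=31): L=203 R=28
Round 2 (k=23): L=28 R=64
Round 3 (k=38): L=64 R=155
Round 4 (k=36): L=155 R=147
Round 5 (k=33): L=147 R=97

Answer: 147 97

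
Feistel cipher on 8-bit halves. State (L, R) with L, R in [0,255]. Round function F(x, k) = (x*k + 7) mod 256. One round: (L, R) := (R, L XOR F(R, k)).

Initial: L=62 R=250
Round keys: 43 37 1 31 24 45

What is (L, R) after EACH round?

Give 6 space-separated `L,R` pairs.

Answer: 250,59 59,116 116,64 64,179 179,143 143,153

Derivation:
Round 1 (k=43): L=250 R=59
Round 2 (k=37): L=59 R=116
Round 3 (k=1): L=116 R=64
Round 4 (k=31): L=64 R=179
Round 5 (k=24): L=179 R=143
Round 6 (k=45): L=143 R=153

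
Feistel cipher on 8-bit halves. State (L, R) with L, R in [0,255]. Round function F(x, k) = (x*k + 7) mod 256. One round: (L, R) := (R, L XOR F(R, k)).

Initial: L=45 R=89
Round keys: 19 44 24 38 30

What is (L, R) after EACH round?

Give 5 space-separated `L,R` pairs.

Answer: 89,143 143,194 194,184 184,149 149,197

Derivation:
Round 1 (k=19): L=89 R=143
Round 2 (k=44): L=143 R=194
Round 3 (k=24): L=194 R=184
Round 4 (k=38): L=184 R=149
Round 5 (k=30): L=149 R=197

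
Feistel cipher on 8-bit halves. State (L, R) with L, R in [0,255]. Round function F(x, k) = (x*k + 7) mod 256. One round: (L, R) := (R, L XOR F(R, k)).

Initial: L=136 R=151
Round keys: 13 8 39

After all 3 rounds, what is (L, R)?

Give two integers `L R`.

Answer: 64 253

Derivation:
Round 1 (k=13): L=151 R=58
Round 2 (k=8): L=58 R=64
Round 3 (k=39): L=64 R=253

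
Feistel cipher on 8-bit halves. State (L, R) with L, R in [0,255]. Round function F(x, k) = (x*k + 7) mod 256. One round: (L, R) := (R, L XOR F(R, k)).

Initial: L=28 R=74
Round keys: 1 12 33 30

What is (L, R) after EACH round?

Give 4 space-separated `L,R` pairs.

Round 1 (k=1): L=74 R=77
Round 2 (k=12): L=77 R=233
Round 3 (k=33): L=233 R=93
Round 4 (k=30): L=93 R=4

Answer: 74,77 77,233 233,93 93,4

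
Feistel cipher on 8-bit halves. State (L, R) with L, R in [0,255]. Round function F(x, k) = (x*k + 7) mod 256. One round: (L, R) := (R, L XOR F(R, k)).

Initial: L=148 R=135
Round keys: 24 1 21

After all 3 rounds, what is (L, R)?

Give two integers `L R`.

Answer: 197 11

Derivation:
Round 1 (k=24): L=135 R=59
Round 2 (k=1): L=59 R=197
Round 3 (k=21): L=197 R=11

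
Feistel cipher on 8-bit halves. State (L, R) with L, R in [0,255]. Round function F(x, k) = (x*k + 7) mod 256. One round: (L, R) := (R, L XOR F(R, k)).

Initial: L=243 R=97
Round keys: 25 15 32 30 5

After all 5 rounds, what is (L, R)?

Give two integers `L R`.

Answer: 122 189

Derivation:
Round 1 (k=25): L=97 R=115
Round 2 (k=15): L=115 R=165
Round 3 (k=32): L=165 R=212
Round 4 (k=30): L=212 R=122
Round 5 (k=5): L=122 R=189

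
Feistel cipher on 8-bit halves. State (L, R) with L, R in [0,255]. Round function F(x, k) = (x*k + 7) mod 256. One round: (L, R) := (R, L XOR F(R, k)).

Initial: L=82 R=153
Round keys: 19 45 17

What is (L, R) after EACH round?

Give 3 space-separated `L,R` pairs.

Round 1 (k=19): L=153 R=48
Round 2 (k=45): L=48 R=238
Round 3 (k=17): L=238 R=229

Answer: 153,48 48,238 238,229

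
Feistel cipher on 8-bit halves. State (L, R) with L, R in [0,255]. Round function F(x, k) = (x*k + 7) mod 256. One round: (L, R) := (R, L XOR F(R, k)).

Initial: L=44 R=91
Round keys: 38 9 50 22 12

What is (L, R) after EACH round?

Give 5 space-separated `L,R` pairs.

Round 1 (k=38): L=91 R=165
Round 2 (k=9): L=165 R=143
Round 3 (k=50): L=143 R=80
Round 4 (k=22): L=80 R=104
Round 5 (k=12): L=104 R=183

Answer: 91,165 165,143 143,80 80,104 104,183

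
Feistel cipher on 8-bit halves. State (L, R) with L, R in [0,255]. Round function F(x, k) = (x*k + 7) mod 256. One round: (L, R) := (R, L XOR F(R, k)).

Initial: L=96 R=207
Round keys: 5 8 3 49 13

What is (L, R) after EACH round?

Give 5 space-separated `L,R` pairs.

Answer: 207,114 114,88 88,125 125,172 172,190

Derivation:
Round 1 (k=5): L=207 R=114
Round 2 (k=8): L=114 R=88
Round 3 (k=3): L=88 R=125
Round 4 (k=49): L=125 R=172
Round 5 (k=13): L=172 R=190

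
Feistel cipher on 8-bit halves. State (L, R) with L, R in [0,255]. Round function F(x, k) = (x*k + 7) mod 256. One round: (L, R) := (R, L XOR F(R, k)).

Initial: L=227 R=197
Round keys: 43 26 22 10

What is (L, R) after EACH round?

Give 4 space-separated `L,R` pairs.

Round 1 (k=43): L=197 R=253
Round 2 (k=26): L=253 R=124
Round 3 (k=22): L=124 R=82
Round 4 (k=10): L=82 R=71

Answer: 197,253 253,124 124,82 82,71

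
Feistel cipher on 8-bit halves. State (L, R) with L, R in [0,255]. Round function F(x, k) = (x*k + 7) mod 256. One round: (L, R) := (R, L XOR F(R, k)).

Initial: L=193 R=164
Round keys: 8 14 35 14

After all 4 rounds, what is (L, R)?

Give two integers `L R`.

Round 1 (k=8): L=164 R=230
Round 2 (k=14): L=230 R=63
Round 3 (k=35): L=63 R=66
Round 4 (k=14): L=66 R=156

Answer: 66 156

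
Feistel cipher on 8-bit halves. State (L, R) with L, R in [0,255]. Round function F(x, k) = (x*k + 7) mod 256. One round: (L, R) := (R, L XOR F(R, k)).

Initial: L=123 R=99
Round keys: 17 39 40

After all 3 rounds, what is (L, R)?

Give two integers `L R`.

Round 1 (k=17): L=99 R=225
Round 2 (k=39): L=225 R=45
Round 3 (k=40): L=45 R=238

Answer: 45 238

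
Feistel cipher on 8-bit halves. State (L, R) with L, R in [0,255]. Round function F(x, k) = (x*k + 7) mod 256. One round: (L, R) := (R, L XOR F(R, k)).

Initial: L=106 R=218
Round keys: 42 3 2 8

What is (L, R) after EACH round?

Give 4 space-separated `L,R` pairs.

Answer: 218,161 161,48 48,198 198,7

Derivation:
Round 1 (k=42): L=218 R=161
Round 2 (k=3): L=161 R=48
Round 3 (k=2): L=48 R=198
Round 4 (k=8): L=198 R=7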